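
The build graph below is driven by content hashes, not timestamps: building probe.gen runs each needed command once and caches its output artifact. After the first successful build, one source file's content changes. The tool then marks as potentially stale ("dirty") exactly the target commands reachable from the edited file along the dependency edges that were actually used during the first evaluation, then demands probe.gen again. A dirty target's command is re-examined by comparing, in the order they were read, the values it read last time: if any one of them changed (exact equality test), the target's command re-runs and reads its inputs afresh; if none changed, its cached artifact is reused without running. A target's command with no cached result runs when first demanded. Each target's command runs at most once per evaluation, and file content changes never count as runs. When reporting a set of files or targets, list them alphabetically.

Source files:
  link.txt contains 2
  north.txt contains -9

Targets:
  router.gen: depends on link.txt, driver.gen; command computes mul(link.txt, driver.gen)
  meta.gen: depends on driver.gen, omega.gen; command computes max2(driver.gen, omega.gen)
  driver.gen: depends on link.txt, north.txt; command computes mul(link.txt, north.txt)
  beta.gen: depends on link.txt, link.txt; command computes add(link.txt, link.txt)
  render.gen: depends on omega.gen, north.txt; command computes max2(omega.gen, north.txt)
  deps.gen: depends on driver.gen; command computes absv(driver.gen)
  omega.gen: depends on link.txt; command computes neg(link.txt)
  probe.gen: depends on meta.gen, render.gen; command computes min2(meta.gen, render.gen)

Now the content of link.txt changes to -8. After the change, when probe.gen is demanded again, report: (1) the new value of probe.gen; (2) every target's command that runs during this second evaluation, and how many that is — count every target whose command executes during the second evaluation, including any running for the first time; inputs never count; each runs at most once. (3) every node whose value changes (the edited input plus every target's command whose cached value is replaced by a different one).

Initial pass — values computed on the first demand:
  driver.gen = mul(2, -9) = -18
  omega.gen = neg(2) = -2
  meta.gen = max2(-18, -2) = -2
  render.gen = max2(-2, -9) = -2
  probe.gen = min2(-2, -2) = -2

Second demand — change propagation:
  driver.gen: re-runs because link.txt 2->-8; new result 72.
  omega.gen: re-runs because link.txt 2->-8; new result 8.
  meta.gen: re-runs because driver.gen -18->72; omega.gen -2->8; new result 72.
  render.gen: re-runs because omega.gen -2->8; new result 8.
  probe.gen: re-runs because meta.gen -2->72; render.gen -2->8; new result 8.

probe.gen now evaluates to 8.
Run set: driver.gen, meta.gen, omega.gen, probe.gen, render.gen (5 run).
Changed values: driver.gen, link.txt, meta.gen, omega.gen, probe.gen, render.gen.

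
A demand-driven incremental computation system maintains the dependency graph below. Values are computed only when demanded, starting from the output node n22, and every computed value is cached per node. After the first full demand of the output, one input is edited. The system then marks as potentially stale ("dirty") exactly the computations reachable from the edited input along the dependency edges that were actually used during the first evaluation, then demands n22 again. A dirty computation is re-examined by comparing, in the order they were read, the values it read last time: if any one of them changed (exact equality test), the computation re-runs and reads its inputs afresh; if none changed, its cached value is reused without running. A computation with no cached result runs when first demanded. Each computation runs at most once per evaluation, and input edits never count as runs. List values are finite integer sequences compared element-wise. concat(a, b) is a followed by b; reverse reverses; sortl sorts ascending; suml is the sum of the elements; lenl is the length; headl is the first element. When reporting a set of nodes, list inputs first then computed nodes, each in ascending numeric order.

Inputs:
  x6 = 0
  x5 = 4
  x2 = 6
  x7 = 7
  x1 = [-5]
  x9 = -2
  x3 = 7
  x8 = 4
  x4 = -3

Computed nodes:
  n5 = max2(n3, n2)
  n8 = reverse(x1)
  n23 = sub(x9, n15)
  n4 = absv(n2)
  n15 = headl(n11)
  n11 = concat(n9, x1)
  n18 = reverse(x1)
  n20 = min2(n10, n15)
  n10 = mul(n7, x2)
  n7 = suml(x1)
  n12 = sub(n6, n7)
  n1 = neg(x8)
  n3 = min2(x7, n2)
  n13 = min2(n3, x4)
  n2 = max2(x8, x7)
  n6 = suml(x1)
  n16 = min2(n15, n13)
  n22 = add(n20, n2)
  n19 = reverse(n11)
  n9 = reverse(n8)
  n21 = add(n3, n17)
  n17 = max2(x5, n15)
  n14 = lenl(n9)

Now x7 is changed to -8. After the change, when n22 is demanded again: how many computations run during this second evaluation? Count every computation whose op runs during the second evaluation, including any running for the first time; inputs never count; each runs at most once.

Computations that run: n2, n22 — 2 in total.

First evaluation (everything demanded from the output):
  n2 = max2(4, 7) = 7
  n7 = suml([-5]) = -5
  n8 = reverse([-5]) = [-5]
  n9 = reverse([-5]) = [-5]
  n10 = mul(-5, 6) = -30
  n11 = concat([-5], [-5]) = [-5, -5]
  n15 = headl([-5, -5]) = -5
  n20 = min2(-30, -5) = -30
  n22 = add(-30, 7) = -23

Propagation after the edit:
  n2: runs — x7 7->-8; result 4.
  n22: runs — n2 7->4; result -26.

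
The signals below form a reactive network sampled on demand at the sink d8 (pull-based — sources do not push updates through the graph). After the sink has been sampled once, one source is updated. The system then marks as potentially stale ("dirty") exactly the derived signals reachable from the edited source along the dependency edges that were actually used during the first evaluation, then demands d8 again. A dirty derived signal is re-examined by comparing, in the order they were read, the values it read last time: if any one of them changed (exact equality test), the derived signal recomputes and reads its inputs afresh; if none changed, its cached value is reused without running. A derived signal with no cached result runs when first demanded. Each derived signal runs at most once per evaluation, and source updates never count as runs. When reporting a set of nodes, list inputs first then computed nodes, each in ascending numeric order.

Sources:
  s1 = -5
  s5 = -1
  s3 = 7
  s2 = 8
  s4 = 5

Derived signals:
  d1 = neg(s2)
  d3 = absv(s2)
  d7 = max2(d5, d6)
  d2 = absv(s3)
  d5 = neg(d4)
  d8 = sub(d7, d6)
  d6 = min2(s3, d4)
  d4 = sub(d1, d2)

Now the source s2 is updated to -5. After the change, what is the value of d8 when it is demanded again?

d8 now evaluates to 4.

Initial pass — values computed on the first demand:
  d1 = neg(8) = -8
  d2 = absv(7) = 7
  d4 = sub(-8, 7) = -15
  d5 = neg(-15) = 15
  d6 = min2(7, -15) = -15
  d7 = max2(15, -15) = 15
  d8 = sub(15, -15) = 30

Second demand — change propagation:
  d1: re-runs because s2 8->-5; new result 5.
  d4: re-runs because d1 -8->5; new result -2.
  d5: re-runs because d4 -15->-2; new result 2.
  d6: re-runs because d4 -15->-2; new result -2.
  d7: re-runs because d5 15->2; d6 -15->-2; new result 2.
  d8: re-runs because d7 15->2; d6 -15->-2; new result 4.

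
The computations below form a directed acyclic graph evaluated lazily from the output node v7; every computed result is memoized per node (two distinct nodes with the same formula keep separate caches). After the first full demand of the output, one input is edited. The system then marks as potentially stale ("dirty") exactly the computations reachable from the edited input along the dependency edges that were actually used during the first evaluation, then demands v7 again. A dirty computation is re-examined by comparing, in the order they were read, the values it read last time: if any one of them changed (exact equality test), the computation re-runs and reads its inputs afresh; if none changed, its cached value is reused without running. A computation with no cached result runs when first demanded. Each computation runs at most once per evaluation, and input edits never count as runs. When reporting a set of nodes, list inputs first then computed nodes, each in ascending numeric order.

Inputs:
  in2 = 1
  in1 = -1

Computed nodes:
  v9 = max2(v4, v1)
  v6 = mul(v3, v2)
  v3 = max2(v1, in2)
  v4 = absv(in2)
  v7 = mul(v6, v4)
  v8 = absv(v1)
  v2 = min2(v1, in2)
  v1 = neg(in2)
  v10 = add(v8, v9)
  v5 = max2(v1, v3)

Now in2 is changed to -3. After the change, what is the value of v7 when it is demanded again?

First demand of the output computes:
  v1 = neg(1) = -1
  v2 = min2(-1, 1) = -1
  v3 = max2(-1, 1) = 1
  v4 = absv(1) = 1
  v6 = mul(1, -1) = -1
  v7 = mul(-1, 1) = -1

After the edit, cleaning proceeds:
  v1: a read changed (in2 1->-3) — executes, giving 3.
  v2: a read changed (v1 -1->3; in2 1->-3) — executes, giving -3.
  v3: a read changed (v1 -1->3; in2 1->-3) — executes, giving 3.
  v4: a read changed (in2 1->-3) — executes, giving 3.
  v6: a read changed (v3 1->3; v2 -1->-3) — executes, giving -9.
  v7: a read changed (v6 -1->-9; v4 1->3) — executes, giving -27.

Demanding v7 again yields -27.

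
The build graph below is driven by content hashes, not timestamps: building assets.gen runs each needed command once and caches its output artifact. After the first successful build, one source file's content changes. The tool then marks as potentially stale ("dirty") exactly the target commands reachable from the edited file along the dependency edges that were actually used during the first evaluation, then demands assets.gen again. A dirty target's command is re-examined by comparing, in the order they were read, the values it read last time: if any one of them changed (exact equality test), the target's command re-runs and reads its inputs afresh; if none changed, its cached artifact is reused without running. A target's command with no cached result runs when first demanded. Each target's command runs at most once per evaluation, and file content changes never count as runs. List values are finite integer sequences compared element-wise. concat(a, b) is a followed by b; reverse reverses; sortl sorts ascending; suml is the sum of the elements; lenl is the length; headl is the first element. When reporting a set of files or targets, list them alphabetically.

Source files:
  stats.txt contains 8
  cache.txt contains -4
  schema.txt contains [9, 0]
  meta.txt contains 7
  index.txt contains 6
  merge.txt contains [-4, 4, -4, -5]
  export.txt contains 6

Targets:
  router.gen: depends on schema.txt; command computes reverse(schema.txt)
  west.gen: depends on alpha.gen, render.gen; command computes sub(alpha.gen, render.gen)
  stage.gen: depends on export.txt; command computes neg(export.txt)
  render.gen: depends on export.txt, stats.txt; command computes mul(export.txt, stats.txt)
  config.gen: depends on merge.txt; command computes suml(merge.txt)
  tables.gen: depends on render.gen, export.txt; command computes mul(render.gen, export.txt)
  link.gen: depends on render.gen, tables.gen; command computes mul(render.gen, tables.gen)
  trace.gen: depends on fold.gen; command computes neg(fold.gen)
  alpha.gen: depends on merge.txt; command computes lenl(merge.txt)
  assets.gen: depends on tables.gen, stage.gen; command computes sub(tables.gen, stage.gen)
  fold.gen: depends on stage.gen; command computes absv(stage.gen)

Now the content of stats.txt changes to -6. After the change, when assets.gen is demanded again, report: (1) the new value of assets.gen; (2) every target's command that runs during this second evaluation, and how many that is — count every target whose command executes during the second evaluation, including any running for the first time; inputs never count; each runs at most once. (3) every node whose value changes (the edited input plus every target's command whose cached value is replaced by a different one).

assets.gen now evaluates to -210.
Run set: assets.gen, render.gen, tables.gen (3 run).
Changed values: assets.gen, render.gen, stats.txt, tables.gen.

Initial pass — values computed on the first demand:
  render.gen = mul(6, 8) = 48
  stage.gen = neg(6) = -6
  tables.gen = mul(48, 6) = 288
  assets.gen = sub(288, -6) = 294

Second demand — change propagation:
  render.gen: re-runs because stats.txt 8->-6; new result -36.
  tables.gen: re-runs because render.gen 48->-36; new result -216.
  assets.gen: re-runs because tables.gen 288->-216; new result -210.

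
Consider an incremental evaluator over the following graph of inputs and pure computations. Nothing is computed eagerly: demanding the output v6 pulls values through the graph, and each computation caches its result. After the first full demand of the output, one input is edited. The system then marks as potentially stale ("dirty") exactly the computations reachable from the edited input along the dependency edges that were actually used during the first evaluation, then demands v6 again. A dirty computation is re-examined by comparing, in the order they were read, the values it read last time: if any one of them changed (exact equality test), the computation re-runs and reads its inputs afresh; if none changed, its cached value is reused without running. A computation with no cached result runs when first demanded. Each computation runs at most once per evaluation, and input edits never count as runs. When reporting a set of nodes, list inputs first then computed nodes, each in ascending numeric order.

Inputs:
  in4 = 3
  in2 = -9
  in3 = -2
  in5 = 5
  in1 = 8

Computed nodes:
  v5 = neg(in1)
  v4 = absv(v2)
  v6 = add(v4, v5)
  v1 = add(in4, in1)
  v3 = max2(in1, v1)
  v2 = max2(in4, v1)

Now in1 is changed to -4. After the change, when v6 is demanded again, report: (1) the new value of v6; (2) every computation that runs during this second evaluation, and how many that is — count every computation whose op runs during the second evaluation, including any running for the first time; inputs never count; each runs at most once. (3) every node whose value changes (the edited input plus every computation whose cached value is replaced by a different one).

Initial pass — values computed on the first demand:
  v1 = add(3, 8) = 11
  v2 = max2(3, 11) = 11
  v4 = absv(11) = 11
  v5 = neg(8) = -8
  v6 = add(11, -8) = 3

Second demand — change propagation:
  v1: re-runs because in1 8->-4; new result -1.
  v2: re-runs because v1 11->-1; new result 3.
  v4: re-runs because v2 11->3; new result 3.
  v5: re-runs because in1 8->-4; new result 4.
  v6: re-runs because v4 11->3; v5 -8->4; new result 7.

v6 now evaluates to 7.
Run set: v1, v2, v4, v5, v6 (5 run).
Changed values: in1, v1, v2, v4, v5, v6.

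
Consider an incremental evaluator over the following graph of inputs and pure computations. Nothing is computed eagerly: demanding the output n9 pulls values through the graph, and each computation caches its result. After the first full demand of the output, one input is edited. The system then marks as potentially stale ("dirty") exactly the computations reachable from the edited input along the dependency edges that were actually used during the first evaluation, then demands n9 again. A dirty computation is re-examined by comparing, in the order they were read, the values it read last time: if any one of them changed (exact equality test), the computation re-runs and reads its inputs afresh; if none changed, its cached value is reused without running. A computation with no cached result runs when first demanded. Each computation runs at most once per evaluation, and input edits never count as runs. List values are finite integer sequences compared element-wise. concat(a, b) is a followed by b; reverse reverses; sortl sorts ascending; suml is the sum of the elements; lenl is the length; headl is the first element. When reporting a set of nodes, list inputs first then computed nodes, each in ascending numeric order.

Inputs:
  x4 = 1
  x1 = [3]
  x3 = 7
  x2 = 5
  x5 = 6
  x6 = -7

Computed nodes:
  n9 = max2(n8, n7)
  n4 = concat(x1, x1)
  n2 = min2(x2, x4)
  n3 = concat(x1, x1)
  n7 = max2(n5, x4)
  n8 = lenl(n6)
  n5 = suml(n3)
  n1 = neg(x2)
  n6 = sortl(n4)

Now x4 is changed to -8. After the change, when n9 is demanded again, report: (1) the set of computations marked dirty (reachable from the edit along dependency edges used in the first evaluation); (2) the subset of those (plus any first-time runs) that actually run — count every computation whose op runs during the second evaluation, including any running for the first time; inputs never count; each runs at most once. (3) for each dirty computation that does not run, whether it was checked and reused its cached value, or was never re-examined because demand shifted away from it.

Initial pass — values computed on the first demand:
  n3 = concat([3], [3]) = [3, 3]
  n4 = concat([3], [3]) = [3, 3]
  n5 = suml([3, 3]) = 6
  n6 = sortl([3, 3]) = [3, 3]
  n7 = max2(6, 1) = 6
  n8 = lenl([3, 3]) = 2
  n9 = max2(2, 6) = 6

Second demand — change propagation:
  n7: re-runs because x4 1->-8; new result 6 (unchanged).
  n9: re-examined; everything it read last time is the same (n8 unchanged, n7 unchanged) — cache 6 kept, no run.

The important point: n7 recomputes to an identical value, and the output ends up unchanged.

Dirty set: n7, n9.
Run set: n7 (1 run).
Re-examined without running (cache reused): n9.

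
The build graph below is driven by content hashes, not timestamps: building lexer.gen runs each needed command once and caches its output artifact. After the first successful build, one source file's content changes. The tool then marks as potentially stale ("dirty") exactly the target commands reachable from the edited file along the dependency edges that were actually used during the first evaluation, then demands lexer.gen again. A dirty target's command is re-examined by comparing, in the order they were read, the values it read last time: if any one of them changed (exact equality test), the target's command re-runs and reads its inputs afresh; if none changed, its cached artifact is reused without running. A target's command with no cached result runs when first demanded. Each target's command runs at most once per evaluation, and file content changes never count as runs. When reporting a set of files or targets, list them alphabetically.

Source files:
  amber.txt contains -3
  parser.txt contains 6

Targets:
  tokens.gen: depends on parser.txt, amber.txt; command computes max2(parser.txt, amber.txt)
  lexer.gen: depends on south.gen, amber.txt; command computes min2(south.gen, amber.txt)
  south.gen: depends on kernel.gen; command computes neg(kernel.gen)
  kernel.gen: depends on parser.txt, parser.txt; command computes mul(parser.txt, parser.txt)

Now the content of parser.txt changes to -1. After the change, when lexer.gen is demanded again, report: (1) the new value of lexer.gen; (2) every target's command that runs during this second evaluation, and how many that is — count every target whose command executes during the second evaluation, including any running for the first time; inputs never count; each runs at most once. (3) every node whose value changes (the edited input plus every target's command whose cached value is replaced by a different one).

lexer.gen now evaluates to -3.
Run set: kernel.gen, lexer.gen, south.gen (3 run).
Changed values: kernel.gen, lexer.gen, parser.txt, south.gen.

Initial pass — values computed on the first demand:
  kernel.gen = mul(6, 6) = 36
  south.gen = neg(36) = -36
  lexer.gen = min2(-36, -3) = -36

Second demand — change propagation:
  kernel.gen: re-runs because parser.txt 6->-1; parser.txt 6->-1; new result 1.
  south.gen: re-runs because kernel.gen 36->1; new result -1.
  lexer.gen: re-runs because south.gen -36->-1; new result -3.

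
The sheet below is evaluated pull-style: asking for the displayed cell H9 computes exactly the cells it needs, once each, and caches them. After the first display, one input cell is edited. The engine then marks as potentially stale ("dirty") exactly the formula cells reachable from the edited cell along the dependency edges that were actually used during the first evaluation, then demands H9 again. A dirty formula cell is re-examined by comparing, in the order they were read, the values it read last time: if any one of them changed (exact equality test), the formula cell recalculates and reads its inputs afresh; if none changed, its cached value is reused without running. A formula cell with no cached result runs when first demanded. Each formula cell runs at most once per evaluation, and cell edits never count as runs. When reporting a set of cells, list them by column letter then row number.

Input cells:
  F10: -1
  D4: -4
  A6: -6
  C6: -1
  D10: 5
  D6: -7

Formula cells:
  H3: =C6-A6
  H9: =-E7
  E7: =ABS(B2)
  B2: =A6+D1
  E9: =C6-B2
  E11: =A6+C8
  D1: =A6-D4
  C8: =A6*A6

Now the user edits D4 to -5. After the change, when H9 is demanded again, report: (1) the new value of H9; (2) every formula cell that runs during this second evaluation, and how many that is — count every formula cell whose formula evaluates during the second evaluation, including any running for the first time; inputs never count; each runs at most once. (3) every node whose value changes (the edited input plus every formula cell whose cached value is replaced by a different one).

Demanding H9 again yields -7.
4 formula cells run: B2, D1, E7, H9.
The nodes whose values change: B2, D1, D4, E7, H9.

First demand of the output computes:
  D1 = -6 - -4 = -2
  B2 = -6 + -2 = -8
  E7 = ABS(-8) = 8
  H9 = -(8) = -8

After the edit, cleaning proceeds:
  D1: a read changed (D4 -4->-5) — executes, giving -1.
  B2: a read changed (D1 -2->-1) — executes, giving -7.
  E7: a read changed (B2 -8->-7) — executes, giving 7.
  H9: a read changed (E7 8->7) — executes, giving -7.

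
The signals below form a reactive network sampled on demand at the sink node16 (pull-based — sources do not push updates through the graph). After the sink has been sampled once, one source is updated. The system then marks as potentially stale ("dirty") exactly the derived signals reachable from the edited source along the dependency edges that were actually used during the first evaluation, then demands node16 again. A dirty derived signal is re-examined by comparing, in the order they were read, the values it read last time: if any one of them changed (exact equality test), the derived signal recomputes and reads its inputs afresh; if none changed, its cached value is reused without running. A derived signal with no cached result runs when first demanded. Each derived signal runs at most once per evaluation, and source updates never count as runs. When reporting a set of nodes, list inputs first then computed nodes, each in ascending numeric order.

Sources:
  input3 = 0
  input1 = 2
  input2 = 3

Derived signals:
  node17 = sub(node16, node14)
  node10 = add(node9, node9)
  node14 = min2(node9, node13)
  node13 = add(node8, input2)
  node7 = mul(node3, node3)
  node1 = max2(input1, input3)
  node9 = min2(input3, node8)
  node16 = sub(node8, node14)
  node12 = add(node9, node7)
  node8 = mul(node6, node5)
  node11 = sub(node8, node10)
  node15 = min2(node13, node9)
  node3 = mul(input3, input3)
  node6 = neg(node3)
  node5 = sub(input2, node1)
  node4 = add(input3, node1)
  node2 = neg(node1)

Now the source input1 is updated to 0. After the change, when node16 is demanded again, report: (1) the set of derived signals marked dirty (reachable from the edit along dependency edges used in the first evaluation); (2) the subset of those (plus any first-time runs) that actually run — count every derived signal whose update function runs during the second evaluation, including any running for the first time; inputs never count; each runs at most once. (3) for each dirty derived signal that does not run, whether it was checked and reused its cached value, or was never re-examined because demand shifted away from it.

Initial pass — values computed on the first demand:
  node1 = max2(2, 0) = 2
  node3 = mul(0, 0) = 0
  node5 = sub(3, 2) = 1
  node6 = neg(0) = 0
  node8 = mul(0, 1) = 0
  node9 = min2(0, 0) = 0
  node13 = add(0, 3) = 3
  node14 = min2(0, 3) = 0
  node16 = sub(0, 0) = 0

Second demand — change propagation:
  node1: re-runs because input1 2->0; new result 0.
  node5: re-runs because node1 2->0; new result 3.
  node8: re-runs because node5 1->3; new result 0 (unchanged).
  node9: re-examined; everything it read last time is the same (input3 unchanged, node8 unchanged) — cache 0 kept, no run.
  node13: re-examined; everything it read last time is the same (node8 unchanged, input2 unchanged) — cache 3 kept, no run.
  node14: re-examined; everything it read last time is the same (node9 unchanged, node13 unchanged) — cache 0 kept, no run.
  node16: re-examined; everything it read last time is the same (node8 unchanged, node14 unchanged) — cache 0 kept, no run.

The important point: node8 recomputes to an identical value, and the output ends up unchanged.

Dirty set: node1, node5, node8, node9, node13, node14, node16.
Run set: node1, node5, node8 (3 run).
Re-examined without running (cache reused): node9, node13, node14, node16.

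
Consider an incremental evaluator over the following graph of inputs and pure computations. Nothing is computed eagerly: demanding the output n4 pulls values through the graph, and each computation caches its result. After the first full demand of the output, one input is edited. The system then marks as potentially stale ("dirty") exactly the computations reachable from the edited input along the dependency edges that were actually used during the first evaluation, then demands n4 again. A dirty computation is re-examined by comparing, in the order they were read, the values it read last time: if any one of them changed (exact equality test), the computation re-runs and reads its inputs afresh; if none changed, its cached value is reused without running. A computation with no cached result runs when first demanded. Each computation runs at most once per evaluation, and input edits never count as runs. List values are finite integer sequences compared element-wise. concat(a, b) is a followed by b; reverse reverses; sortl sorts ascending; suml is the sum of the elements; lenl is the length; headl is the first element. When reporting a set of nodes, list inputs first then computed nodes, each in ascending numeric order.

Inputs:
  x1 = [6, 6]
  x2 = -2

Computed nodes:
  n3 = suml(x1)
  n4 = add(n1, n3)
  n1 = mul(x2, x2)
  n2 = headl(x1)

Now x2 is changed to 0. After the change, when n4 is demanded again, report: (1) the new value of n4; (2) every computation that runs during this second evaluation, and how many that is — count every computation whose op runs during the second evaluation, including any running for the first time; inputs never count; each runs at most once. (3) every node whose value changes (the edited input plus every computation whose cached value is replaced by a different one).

n4 now evaluates to 12.
Run set: n1, n4 (2 run).
Changed values: x2, n1, n4.

Initial pass — values computed on the first demand:
  n1 = mul(-2, -2) = 4
  n3 = suml([6, 6]) = 12
  n4 = add(4, 12) = 16

Second demand — change propagation:
  n1: re-runs because x2 -2->0; x2 -2->0; new result 0.
  n4: re-runs because n1 4->0; new result 12.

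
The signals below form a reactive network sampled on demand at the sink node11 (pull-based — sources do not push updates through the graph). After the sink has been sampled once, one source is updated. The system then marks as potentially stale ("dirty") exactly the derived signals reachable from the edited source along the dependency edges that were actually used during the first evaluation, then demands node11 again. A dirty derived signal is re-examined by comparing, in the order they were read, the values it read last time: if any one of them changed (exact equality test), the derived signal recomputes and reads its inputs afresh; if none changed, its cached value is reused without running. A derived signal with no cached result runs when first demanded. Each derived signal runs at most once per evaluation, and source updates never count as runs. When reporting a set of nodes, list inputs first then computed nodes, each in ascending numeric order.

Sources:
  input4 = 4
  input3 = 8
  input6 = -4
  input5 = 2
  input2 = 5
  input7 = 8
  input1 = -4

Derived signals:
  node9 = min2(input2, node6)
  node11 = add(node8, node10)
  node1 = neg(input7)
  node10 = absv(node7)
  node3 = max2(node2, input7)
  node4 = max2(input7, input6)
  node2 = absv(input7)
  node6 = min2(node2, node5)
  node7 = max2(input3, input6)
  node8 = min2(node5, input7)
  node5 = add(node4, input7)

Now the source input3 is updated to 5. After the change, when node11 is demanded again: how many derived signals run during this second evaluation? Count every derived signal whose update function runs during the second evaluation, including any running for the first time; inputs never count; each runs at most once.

Run set: node7, node10, node11 (3 run).

Initial pass — values computed on the first demand:
  node4 = max2(8, -4) = 8
  node5 = add(8, 8) = 16
  node7 = max2(8, -4) = 8
  node8 = min2(16, 8) = 8
  node10 = absv(8) = 8
  node11 = add(8, 8) = 16

Second demand — change propagation:
  node7: re-runs because input3 8->5; new result 5.
  node10: re-runs because node7 8->5; new result 5.
  node11: re-runs because node10 8->5; new result 13.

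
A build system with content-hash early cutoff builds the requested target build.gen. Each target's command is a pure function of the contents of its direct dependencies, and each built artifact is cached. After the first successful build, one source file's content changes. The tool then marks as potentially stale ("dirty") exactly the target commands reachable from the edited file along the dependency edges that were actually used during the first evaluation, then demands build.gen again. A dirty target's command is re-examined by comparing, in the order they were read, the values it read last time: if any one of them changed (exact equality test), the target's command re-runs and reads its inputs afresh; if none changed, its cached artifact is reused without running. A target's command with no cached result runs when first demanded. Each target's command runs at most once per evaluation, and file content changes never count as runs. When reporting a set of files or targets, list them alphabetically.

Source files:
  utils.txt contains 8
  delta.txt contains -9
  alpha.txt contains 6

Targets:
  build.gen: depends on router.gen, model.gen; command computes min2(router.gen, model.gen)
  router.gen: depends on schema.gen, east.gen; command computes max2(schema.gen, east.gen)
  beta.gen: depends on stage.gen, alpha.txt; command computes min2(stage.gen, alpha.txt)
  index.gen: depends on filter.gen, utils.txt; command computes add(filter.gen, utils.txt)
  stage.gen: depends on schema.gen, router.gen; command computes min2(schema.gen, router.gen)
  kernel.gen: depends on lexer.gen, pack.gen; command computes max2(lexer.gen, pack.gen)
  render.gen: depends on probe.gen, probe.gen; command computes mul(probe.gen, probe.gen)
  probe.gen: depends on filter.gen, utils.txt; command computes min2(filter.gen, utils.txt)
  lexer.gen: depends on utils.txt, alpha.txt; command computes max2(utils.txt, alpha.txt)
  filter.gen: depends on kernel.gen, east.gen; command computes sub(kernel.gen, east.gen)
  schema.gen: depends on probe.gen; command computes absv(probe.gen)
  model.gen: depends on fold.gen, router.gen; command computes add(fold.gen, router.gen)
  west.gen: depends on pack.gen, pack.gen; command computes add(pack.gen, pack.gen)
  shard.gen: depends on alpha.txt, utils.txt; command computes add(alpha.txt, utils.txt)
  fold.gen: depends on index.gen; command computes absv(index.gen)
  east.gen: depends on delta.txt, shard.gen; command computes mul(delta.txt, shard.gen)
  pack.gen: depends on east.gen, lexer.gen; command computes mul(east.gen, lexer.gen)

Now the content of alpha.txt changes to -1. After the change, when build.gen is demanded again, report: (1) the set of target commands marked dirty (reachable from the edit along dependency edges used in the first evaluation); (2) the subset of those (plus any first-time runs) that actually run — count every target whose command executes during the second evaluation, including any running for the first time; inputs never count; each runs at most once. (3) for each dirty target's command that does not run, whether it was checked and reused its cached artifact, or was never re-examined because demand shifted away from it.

Marked dirty: build.gen, east.gen, filter.gen, fold.gen, index.gen, kernel.gen, lexer.gen, model.gen, pack.gen, probe.gen, router.gen, schema.gen, shard.gen.
Target commands that run: build.gen, east.gen, filter.gen, fold.gen, index.gen, kernel.gen, lexer.gen, model.gen, pack.gen, probe.gen, router.gen, shard.gen — 12 in total.
Checked but reused from cache: schema.gen.
Key observation: the cutoff stops propagation at schema.gen — its inputs' values are unchanged, so it reuses its cache.

First evaluation (everything demanded from the output):
  lexer.gen = max2(8, 6) = 8
  shard.gen = add(6, 8) = 14
  east.gen = mul(-9, 14) = -126
  pack.gen = mul(-126, 8) = -1008
  kernel.gen = max2(8, -1008) = 8
  filter.gen = sub(8, -126) = 134
  index.gen = add(134, 8) = 142
  fold.gen = absv(142) = 142
  probe.gen = min2(134, 8) = 8
  schema.gen = absv(8) = 8
  router.gen = max2(8, -126) = 8
  model.gen = add(142, 8) = 150
  build.gen = min2(8, 150) = 8

Propagation after the edit:
  lexer.gen: runs — alpha.txt 6->-1; result 8 (same value as before).
  shard.gen: runs — alpha.txt 6->-1; result 7.
  east.gen: runs — shard.gen 14->7; result -63.
  pack.gen: runs — east.gen -126->-63; result -504.
  kernel.gen: runs — pack.gen -1008->-504; result 8 (same value as before).
  filter.gen: runs — east.gen -126->-63; result 71.
  index.gen: runs — filter.gen 134->71; result 79.
  fold.gen: runs — index.gen 142->79; result 79.
  probe.gen: runs — filter.gen 134->71; result 8 (same value as before).
  schema.gen: checked — values it read are unchanged (probe.gen unchanged); reused cached 8 without running.
  router.gen: runs — east.gen -126->-63; result 8 (same value as before).
  model.gen: runs — fold.gen 142->79; result 87.
  build.gen: runs — model.gen 150->87; result 8 (same value as before).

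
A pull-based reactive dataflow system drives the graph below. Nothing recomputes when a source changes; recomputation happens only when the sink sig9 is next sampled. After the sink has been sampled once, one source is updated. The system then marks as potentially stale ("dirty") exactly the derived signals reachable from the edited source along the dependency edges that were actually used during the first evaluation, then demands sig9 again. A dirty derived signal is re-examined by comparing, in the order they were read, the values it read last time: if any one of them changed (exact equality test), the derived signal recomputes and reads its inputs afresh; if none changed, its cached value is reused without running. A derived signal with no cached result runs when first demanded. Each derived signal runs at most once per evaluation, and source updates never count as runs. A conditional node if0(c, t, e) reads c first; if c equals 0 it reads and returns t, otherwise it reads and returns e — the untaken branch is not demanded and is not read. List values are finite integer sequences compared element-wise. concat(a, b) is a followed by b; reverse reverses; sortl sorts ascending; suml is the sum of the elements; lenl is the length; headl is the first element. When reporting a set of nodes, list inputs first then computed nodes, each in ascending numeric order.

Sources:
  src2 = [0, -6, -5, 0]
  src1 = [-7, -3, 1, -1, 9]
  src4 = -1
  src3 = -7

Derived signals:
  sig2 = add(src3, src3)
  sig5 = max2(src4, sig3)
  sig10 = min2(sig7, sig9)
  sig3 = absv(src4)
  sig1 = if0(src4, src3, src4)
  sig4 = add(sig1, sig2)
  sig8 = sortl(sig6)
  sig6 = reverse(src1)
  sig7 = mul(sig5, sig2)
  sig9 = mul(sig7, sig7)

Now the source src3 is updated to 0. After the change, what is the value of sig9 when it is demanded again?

New value of sig9: 0.

First evaluation (everything demanded from the output):
  sig2 = add(-7, -7) = -14
  sig3 = absv(-1) = 1
  sig5 = max2(-1, 1) = 1
  sig7 = mul(1, -14) = -14
  sig9 = mul(-14, -14) = 196

Propagation after the edit:
  sig2: runs — src3 -7->0; src3 -7->0; result 0.
  sig7: runs — sig2 -14->0; result 0.
  sig9: runs — sig7 -14->0; sig7 -14->0; result 0.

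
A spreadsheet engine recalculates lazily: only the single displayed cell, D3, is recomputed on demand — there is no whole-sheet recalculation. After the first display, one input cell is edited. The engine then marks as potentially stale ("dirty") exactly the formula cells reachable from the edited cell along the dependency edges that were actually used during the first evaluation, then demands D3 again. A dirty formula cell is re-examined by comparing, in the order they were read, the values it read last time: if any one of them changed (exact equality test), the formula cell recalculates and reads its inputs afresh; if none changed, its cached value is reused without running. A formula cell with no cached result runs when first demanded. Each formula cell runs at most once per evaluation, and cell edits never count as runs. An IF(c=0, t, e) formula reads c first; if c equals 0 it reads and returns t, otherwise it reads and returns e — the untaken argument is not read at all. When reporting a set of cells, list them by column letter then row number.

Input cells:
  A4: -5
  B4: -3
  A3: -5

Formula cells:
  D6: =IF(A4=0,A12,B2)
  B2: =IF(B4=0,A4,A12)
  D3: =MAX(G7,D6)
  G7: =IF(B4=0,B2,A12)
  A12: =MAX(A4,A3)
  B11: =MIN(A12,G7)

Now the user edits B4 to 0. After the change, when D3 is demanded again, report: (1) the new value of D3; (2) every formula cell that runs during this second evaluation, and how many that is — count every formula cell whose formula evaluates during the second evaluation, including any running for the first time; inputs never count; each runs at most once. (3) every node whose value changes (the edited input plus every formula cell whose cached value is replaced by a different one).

New value of D3: -5.
Formula cells that run: B2, G7 — 2 in total.
Values that change: B4.
Key observation: the cutoff stops propagation at D6 — its inputs' values are unchanged, so it reuses its cache.

First evaluation (everything demanded from the output):
  A12 = MAX(-5, -5) = -5
  B2 = IF(B4=0: B4=-3 -> else branch A12) = -5
  D6 = IF(A4=0: A4=-5 -> else branch B2) = -5
  G7 = IF(B4=0: B4=-3 -> else branch A12) = -5
  D3 = MAX(-5, -5) = -5

Propagation after the edit:
  B2: runs — B4 -3->0; result -5 (same value as before).
  D6: checked — values it read are unchanged (A4 unchanged, B2 unchanged); reused cached -5 without running.
  G7: runs — B4 -3->0; result -5 (same value as before).
  D3: checked — values it read are unchanged (G7 unchanged, D6 unchanged); reused cached -5 without running.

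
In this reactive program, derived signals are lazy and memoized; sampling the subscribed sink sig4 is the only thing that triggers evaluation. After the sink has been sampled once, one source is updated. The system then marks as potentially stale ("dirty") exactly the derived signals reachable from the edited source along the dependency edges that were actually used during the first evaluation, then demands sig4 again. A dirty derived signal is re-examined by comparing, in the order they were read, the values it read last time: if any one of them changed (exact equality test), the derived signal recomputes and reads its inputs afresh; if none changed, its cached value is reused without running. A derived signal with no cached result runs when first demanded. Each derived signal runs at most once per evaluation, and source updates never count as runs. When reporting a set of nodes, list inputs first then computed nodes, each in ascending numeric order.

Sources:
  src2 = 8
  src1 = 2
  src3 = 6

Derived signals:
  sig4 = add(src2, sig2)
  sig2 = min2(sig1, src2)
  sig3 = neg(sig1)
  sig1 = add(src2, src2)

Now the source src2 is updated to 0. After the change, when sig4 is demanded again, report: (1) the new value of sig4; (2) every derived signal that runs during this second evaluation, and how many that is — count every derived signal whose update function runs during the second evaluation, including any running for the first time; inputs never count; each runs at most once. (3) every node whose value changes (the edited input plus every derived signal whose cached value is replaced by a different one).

First demand of the output computes:
  sig1 = add(8, 8) = 16
  sig2 = min2(16, 8) = 8
  sig4 = add(8, 8) = 16

After the edit, cleaning proceeds:
  sig1: a read changed (src2 8->0; src2 8->0) — executes, giving 0.
  sig2: a read changed (sig1 16->0; src2 8->0) — executes, giving 0.
  sig4: a read changed (src2 8->0; sig2 8->0) — executes, giving 0.

Demanding sig4 again yields 0.
3 derived signals run: sig1, sig2, sig4.
The nodes whose values change: src2, sig1, sig2, sig4.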